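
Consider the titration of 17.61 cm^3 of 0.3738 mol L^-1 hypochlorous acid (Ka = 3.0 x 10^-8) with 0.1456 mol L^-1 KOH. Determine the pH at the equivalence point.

10.27

n(HClO) = 0.3738 x 0.01761 = 0.006583 mol; V(KOH) at equivalence = 0.006583/0.1456 = 0.04521 L.
At equivalence all the acid is converted to ClO-; total volume = 0.01761 + 0.04521 = 0.06282 L, so [ClO-] = 0.006583/0.06282 = 0.1048 M.
Kb = Kw/Ka = 1.0e-14 / 3.0 x 10^-8 = 3.33e-7.
[OH^-] = sqrt(Kb x [ClO-]) = sqrt(3.33e-7 x 0.1048) = 0.000187 M.
pOH = 3.73, so pH = 14.00 - 3.73 = 10.27.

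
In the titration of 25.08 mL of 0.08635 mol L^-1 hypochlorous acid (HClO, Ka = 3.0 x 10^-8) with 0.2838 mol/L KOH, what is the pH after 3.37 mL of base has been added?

Initial n(HClO) = 0.08635 x 0.02508 = 0.002166 mol.
n(KOH) added = 0.2838 x 0.003370 = 0.0009564 mol, converting that many moles of HClO to ClO-.
Remaining n(HClO) = 0.001209 mol; n(ClO-) = 0.0009564 mol.
By Henderson-Hasselbalch, pH = pKa + log([A^-]/[HA]) = 7.52 + log(0.0009564/0.001209) = 7.52 + (-0.10) = 7.42.

7.42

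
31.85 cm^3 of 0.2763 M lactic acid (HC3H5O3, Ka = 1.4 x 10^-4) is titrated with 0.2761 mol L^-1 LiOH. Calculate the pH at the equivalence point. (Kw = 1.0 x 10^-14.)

8.50

n(HC3H5O3) = 0.2763 x 0.03185 = 0.008800 mol; V(LiOH) at equivalence = 0.008800/0.2761 = 0.03187 L.
At equivalence all the acid is converted to C3H5O3-; total volume = 0.03185 + 0.03187 = 0.06372 L, so [C3H5O3-] = 0.008800/0.06372 = 0.1381 M.
Kb = Kw/Ka = 1.0e-14 / 1.4 x 10^-4 = 7.14e-11.
[OH^-] = sqrt(Kb x [C3H5O3-]) = sqrt(7.14e-11 x 0.1381) = 3.14e-6 M.
pOH = 5.50, so pH = 14.00 - 5.50 = 8.50.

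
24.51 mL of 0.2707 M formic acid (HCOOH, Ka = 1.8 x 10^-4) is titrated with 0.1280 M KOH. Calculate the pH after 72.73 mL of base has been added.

12.44

n(acid) = 0.2707 x 0.02451 = 0.006635 mol; n(KOH) added = 0.1280 x 0.07273 = 0.009309 mol.
Base is in excess by 0.009309 - 0.006635 = 0.002675 mol in a total volume of 0.09724 L.
[OH^-] = 0.002675/0.09724 = 0.02750 M, so pOH = 1.56 and pH = 14.00 - 1.56 = 12.44.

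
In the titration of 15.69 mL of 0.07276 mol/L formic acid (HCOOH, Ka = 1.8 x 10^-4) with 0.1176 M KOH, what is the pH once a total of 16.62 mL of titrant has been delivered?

n(acid) = 0.07276 x 0.01569 = 0.001142 mol; n(KOH) added = 0.1176 x 0.01662 = 0.001955 mol.
Base is in excess by 0.001955 - 0.001142 = 0.0008129 mol in a total volume of 0.03231 L.
[OH^-] = 0.0008129/0.03231 = 0.02516 M, so pOH = 1.60 and pH = 14.00 - 1.60 = 12.40.

12.40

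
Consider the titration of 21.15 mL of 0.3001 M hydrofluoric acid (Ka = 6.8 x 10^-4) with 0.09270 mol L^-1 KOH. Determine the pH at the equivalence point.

8.01

n(HF) = 0.3001 x 0.02115 = 0.006347 mol; V(KOH) at equivalence = 0.006347/0.09270 = 0.06847 L.
At equivalence all the acid is converted to F-; total volume = 0.02115 + 0.06847 = 0.08962 L, so [F-] = 0.006347/0.08962 = 0.07082 M.
Kb = Kw/Ka = 1.0e-14 / 6.8 x 10^-4 = 1.47e-11.
[OH^-] = sqrt(Kb x [F-]) = sqrt(1.47e-11 x 0.07082) = 1.02e-6 M.
pOH = 5.99, so pH = 14.00 - 5.99 = 8.01.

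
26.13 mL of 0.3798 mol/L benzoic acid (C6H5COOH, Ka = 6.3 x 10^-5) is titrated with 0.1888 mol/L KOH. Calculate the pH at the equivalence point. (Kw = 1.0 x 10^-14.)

8.65

n(C6H5COOH) = 0.3798 x 0.02613 = 0.009924 mol; V(KOH) at equivalence = 0.009924/0.1888 = 0.05256 L.
At equivalence all the acid is converted to C6H5COO-; total volume = 0.02613 + 0.05256 = 0.07869 L, so [C6H5COO-] = 0.009924/0.07869 = 0.1261 M.
Kb = Kw/Ka = 1.0e-14 / 6.3 x 10^-5 = 1.59e-10.
[OH^-] = sqrt(Kb x [C6H5COO-]) = sqrt(1.59e-10 x 0.1261) = 4.47e-6 M.
pOH = 5.35, so pH = 14.00 - 5.35 = 8.65.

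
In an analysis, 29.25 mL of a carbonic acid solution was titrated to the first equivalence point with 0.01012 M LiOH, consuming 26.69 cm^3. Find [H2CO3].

n(LiOH) = 0.01012 x 0.02669 = 0.0002701 mol.
At the first equivalence point, 1 mol OH^- react per mol H2CO3, so n(H2CO3) = 0.0002701 / 1 = 0.0002701 mol.
[H2CO3] = 0.0002701 / 0.02925 L = 0.00923 M.

0.00923 M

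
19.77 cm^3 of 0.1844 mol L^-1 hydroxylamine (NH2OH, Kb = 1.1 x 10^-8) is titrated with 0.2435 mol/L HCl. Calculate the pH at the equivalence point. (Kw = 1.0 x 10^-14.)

3.51

n(NH2OH) = 0.1844 x 0.01977 = 0.003646 mol; V(HCl) at equivalence = 0.003646/0.2435 = 0.01497 L.
At equivalence the base is fully converted to NH3OH+; total volume = 0.03474 L, so [NH3OH+] = 0.003646/0.03474 = 0.1049 M.
Ka(NH3OH+) = Kw/Kb = 1.0e-14 / 1.1 x 10^-8 = 9.09e-7.
[H^+] = sqrt(Ka x [NH3OH+]) = sqrt(9.09e-7 x 0.1049) = 0.000309 M.
pH = -log(0.000309) = 3.51.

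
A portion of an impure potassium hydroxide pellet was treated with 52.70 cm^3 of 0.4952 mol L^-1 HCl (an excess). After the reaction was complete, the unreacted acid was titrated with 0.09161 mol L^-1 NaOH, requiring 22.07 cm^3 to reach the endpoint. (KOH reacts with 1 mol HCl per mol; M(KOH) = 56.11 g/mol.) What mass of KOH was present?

Total n(HCl) added = 0.4952 x 0.05270 = 0.02610 mol.
n(NaOH) used = 0.09161 x 0.02207 = 0.002022 mol, which equals the excess n(HCl).
So n(HCl) consumed by the sample = 0.02610 - 0.002022 = 0.02408 mol.
n(KOH) = 0.02408 / 1 = 0.02408 mol.
mass = 0.02408 mol x 56.11 g/mol = 1.35 g.

1.35 g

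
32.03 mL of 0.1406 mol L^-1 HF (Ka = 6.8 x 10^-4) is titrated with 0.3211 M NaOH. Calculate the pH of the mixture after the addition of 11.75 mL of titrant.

Initial n(HF) = 0.1406 x 0.03203 = 0.004503 mol.
n(NaOH) added = 0.3211 x 0.01175 = 0.003773 mol, converting that many moles of HF to F-.
Remaining n(HF) = 0.0007305 mol; n(F-) = 0.003773 mol.
By Henderson-Hasselbalch, pH = pKa + log([A^-]/[HA]) = 3.17 + log(0.003773/0.0007305) = 3.17 + (+0.71) = 3.88.

3.88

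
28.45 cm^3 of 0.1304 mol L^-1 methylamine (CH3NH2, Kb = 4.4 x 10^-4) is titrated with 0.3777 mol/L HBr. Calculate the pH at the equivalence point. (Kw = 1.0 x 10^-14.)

5.83

n(CH3NH2) = 0.1304 x 0.02845 = 0.003710 mol; V(HBr) at equivalence = 0.003710/0.3777 = 0.009822 L.
At equivalence the base is fully converted to CH3NH3+; total volume = 0.03827 L, so [CH3NH3+] = 0.003710/0.03827 = 0.09693 M.
Ka(CH3NH3+) = Kw/Kb = 1.0e-14 / 4.4 x 10^-4 = 2.27e-11.
[H^+] = sqrt(Ka x [CH3NH3+]) = sqrt(2.27e-11 x 0.09693) = 1.48e-6 M.
pH = -log(1.48e-6) = 5.83.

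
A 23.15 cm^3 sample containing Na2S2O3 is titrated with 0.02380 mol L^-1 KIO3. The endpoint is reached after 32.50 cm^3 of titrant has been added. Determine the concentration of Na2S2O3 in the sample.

0.200 M

n(KIO3) = 0.02380 x 0.03250 = 0.0007735 mol.
From the balanced equation, 1 mol KIO3 reacts with 6 mol Na2S2O3, so n(Na2S2O3) = 0.0007735 x 6/1 = 0.004641 mol.
[Na2S2O3] = 0.004641 / 0.02315 L = 0.200 M.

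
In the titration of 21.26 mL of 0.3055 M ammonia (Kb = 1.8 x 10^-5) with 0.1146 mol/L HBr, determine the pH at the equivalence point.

n(NH3) = 0.3055 x 0.02126 = 0.006495 mol; V(HBr) at equivalence = 0.006495/0.1146 = 0.05667 L.
At equivalence the base is fully converted to NH4+; total volume = 0.07793 L, so [NH4+] = 0.006495/0.07793 = 0.08334 M.
Ka(NH4+) = Kw/Kb = 1.0e-14 / 1.8 x 10^-5 = 5.56e-10.
[H^+] = sqrt(Ka x [NH4+]) = sqrt(5.56e-10 x 0.08334) = 6.80e-6 M.
pH = -log(6.80e-6) = 5.17.

5.17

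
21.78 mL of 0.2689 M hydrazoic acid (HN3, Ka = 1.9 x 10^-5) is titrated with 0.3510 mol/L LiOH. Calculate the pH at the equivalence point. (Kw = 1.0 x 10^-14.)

8.95

n(HN3) = 0.2689 x 0.02178 = 0.005857 mol; V(LiOH) at equivalence = 0.005857/0.3510 = 0.01669 L.
At equivalence all the acid is converted to N3-; total volume = 0.02178 + 0.01669 = 0.03847 L, so [N3-] = 0.005857/0.03847 = 0.1523 M.
Kb = Kw/Ka = 1.0e-14 / 1.9 x 10^-5 = 5.26e-10.
[OH^-] = sqrt(Kb x [N3-]) = sqrt(5.26e-10 x 0.1523) = 8.95e-6 M.
pOH = 5.05, so pH = 14.00 - 5.05 = 8.95.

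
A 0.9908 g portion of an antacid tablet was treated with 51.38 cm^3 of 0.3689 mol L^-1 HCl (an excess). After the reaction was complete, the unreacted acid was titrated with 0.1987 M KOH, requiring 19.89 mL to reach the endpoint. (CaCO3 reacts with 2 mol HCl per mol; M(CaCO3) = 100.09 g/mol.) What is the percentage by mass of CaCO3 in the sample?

75.8%

Total n(HCl) added = 0.3689 x 0.05138 = 0.01895 mol.
n(KOH) used = 0.1987 x 0.01989 = 0.003952 mol, which equals the excess n(HCl).
So n(HCl) consumed by the sample = 0.01895 - 0.003952 = 0.01500 mol.
n(CaCO3) = 0.01500 / 2 = 0.007501 mol.
mass CaCO3 = 0.007501 x 100.09 = 0.7508 g, so %CaCO3 = 0.7508/0.9908 x 100 = 75.8%.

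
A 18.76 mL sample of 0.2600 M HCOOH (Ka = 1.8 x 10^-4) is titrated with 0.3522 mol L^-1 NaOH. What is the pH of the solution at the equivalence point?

8.46

n(HCOOH) = 0.2600 x 0.01876 = 0.004878 mol; V(NaOH) at equivalence = 0.004878/0.3522 = 0.01385 L.
At equivalence all the acid is converted to HCOO-; total volume = 0.01876 + 0.01385 = 0.03261 L, so [HCOO-] = 0.004878/0.03261 = 0.1496 M.
Kb = Kw/Ka = 1.0e-14 / 1.8 x 10^-4 = 5.56e-11.
[OH^-] = sqrt(Kb x [HCOO-]) = sqrt(5.56e-11 x 0.1496) = 2.88e-6 M.
pOH = 5.54, so pH = 14.00 - 5.54 = 8.46.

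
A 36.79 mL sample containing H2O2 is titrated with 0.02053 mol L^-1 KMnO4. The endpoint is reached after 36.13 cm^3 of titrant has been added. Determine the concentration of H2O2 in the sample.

0.0504 M

n(KMnO4) = 0.02053 x 0.03613 = 0.0007417 mol.
From the balanced equation, 2 mol KMnO4 reacts with 5 mol H2O2, so n(H2O2) = 0.0007417 x 5/2 = 0.001854 mol.
[H2O2] = 0.001854 / 0.03679 L = 0.0504 M.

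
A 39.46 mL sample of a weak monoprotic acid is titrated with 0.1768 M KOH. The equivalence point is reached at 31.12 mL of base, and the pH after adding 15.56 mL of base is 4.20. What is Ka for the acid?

6.3 x 10^-5

15.56 mL is half of the equivalence volume, so this is the half-equivalence point where [HA] = [A^-].
At half-equivalence pH = pKa, so pKa = 4.20.
Ka = 10^(-4.20) = 6.3 x 10^-5.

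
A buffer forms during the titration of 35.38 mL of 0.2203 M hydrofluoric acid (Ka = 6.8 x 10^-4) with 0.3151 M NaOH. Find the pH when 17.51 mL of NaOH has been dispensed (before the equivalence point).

3.55

Initial n(HF) = 0.2203 x 0.03538 = 0.007794 mol.
n(NaOH) added = 0.3151 x 0.01751 = 0.005517 mol, converting that many moles of HF to F-.
Remaining n(HF) = 0.002277 mol; n(F-) = 0.005517 mol.
By Henderson-Hasselbalch, pH = pKa + log([A^-]/[HA]) = 3.17 + log(0.005517/0.002277) = 3.17 + (+0.38) = 3.55.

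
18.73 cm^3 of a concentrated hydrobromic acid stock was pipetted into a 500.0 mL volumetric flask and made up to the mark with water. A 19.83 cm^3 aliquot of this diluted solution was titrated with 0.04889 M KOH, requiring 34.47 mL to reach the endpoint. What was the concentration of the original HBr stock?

n(KOH) = 0.04889 x 0.03447 = 0.001685 mol.
n(HBr) in the aliquot = 0.001685 mol.
[diluted HBr] = 0.001685 / 0.01983 = 0.08498 M.
Dilution factor = 500.0/18.73 = 26.70, so [stock] = 0.08498 x 26.70 = 2.27 M.

2.27 M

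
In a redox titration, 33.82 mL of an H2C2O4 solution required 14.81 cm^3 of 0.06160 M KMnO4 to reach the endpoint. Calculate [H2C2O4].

0.0674 M

n(KMnO4) = 0.06160 x 0.01481 = 0.0009123 mol.
From the balanced equation, 2 mol KMnO4 reacts with 5 mol H2C2O4, so n(H2C2O4) = 0.0009123 x 5/2 = 0.002281 mol.
[H2C2O4] = 0.002281 / 0.03382 L = 0.0674 M.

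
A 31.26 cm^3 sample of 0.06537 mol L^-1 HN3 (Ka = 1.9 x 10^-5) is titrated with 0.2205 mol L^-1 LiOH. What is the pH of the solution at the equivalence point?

8.71

n(HN3) = 0.06537 x 0.03126 = 0.002043 mol; V(LiOH) at equivalence = 0.002043/0.2205 = 0.009267 L.
At equivalence all the acid is converted to N3-; total volume = 0.03126 + 0.009267 = 0.04053 L, so [N3-] = 0.002043/0.04053 = 0.05042 M.
Kb = Kw/Ka = 1.0e-14 / 1.9 x 10^-5 = 5.26e-10.
[OH^-] = sqrt(Kb x [N3-]) = sqrt(5.26e-10 x 0.05042) = 5.15e-6 M.
pOH = 5.29, so pH = 14.00 - 5.29 = 8.71.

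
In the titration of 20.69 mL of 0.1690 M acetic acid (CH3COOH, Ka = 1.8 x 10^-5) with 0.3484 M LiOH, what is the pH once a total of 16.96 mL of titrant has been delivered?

12.81

n(acid) = 0.1690 x 0.02069 = 0.003497 mol; n(LiOH) added = 0.3484 x 0.01696 = 0.005909 mol.
Base is in excess by 0.005909 - 0.003497 = 0.002412 mol in a total volume of 0.03765 L.
[OH^-] = 0.002412/0.03765 = 0.06407 M, so pOH = 1.19 and pH = 14.00 - 1.19 = 12.81.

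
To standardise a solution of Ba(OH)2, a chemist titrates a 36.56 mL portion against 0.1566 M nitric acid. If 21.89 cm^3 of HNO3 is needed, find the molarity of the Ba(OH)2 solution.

n(HNO3) delivered = 0.1566 x 0.02189 = 0.003428 mol.
The reaction is 1 Ba(OH)2 + 2 HNO3, so n(Ba(OH)2) = 0.003428 x 1/2 = 0.001714 mol.
[Ba(OH)2] = 0.001714 mol / 0.03656 L = 0.0469 M.

0.0469 M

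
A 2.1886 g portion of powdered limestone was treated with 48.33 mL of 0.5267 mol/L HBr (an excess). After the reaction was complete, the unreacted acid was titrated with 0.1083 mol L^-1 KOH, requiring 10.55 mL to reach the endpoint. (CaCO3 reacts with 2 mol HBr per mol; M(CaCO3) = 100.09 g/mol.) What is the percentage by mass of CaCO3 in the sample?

55.6%

Total n(HBr) added = 0.5267 x 0.04833 = 0.02546 mol.
n(KOH) used = 0.1083 x 0.01055 = 0.001143 mol, which equals the excess n(HBr).
So n(HBr) consumed by the sample = 0.02546 - 0.001143 = 0.02431 mol.
n(CaCO3) = 0.02431 / 2 = 0.01216 mol.
mass CaCO3 = 0.01216 x 100.09 = 1.217 g, so %CaCO3 = 1.217/2.1886 x 100 = 55.6%.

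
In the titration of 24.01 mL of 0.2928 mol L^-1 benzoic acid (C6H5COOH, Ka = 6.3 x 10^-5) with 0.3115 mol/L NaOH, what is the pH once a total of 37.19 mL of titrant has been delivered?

12.87

n(acid) = 0.2928 x 0.02401 = 0.007030 mol; n(NaOH) added = 0.3115 x 0.03719 = 0.01158 mol.
Base is in excess by 0.01158 - 0.007030 = 0.004555 mol in a total volume of 0.06120 L.
[OH^-] = 0.004555/0.06120 = 0.07442 M, so pOH = 1.13 and pH = 14.00 - 1.13 = 12.87.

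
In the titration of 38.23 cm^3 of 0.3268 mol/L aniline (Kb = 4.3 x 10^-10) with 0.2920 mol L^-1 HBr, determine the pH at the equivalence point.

2.72

n(C6H5NH2) = 0.3268 x 0.03823 = 0.01249 mol; V(HBr) at equivalence = 0.01249/0.2920 = 0.04279 L.
At equivalence the base is fully converted to C6H5NH3+; total volume = 0.08102 L, so [C6H5NH3+] = 0.01249/0.08102 = 0.1542 M.
Ka(C6H5NH3+) = Kw/Kb = 1.0e-14 / 4.3 x 10^-10 = 2.33e-5.
[H^+] = sqrt(Ka x [C6H5NH3+]) = sqrt(2.33e-5 x 0.1542) = 0.00189 M.
pH = -log(0.00189) = 2.72.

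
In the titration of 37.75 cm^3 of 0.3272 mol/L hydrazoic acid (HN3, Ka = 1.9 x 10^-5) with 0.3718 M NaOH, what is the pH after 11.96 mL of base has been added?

Initial n(HN3) = 0.3272 x 0.03775 = 0.01235 mol.
n(NaOH) added = 0.3718 x 0.01196 = 0.004447 mol, converting that many moles of HN3 to N3-.
Remaining n(HN3) = 0.007905 mol; n(N3-) = 0.004447 mol.
By Henderson-Hasselbalch, pH = pKa + log([A^-]/[HA]) = 4.72 + log(0.004447/0.007905) = 4.72 + (-0.25) = 4.47.

4.47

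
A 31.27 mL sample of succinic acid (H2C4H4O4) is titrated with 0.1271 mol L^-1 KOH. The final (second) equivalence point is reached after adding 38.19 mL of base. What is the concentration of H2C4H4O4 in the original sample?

0.0776 M

n(KOH) = 0.1271 x 0.03819 = 0.004854 mol.
At the final (second) equivalence point, 2 mol OH^- react per mol H2C4H4O4, so n(H2C4H4O4) = 0.004854 / 2 = 0.002427 mol.
[H2C4H4O4] = 0.002427 / 0.03127 L = 0.0776 M.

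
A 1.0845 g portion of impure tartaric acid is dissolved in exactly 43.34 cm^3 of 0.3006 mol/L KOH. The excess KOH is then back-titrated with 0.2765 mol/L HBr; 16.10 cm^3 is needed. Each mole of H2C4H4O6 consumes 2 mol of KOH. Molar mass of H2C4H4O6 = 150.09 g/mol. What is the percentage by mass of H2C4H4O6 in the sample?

Total n(KOH) added = 0.3006 x 0.04334 = 0.01303 mol.
n(HBr) used = 0.2765 x 0.01610 = 0.004452 mol, which equals the excess n(KOH).
So n(KOH) consumed by the sample = 0.01303 - 0.004452 = 0.008576 mol.
n(H2C4H4O6) = 0.008576 / 2 = 0.004288 mol.
mass H2C4H4O6 = 0.004288 x 150.09 = 0.6436 g, so %H2C4H4O6 = 0.6436/1.0845 x 100 = 59.3%.

59.3%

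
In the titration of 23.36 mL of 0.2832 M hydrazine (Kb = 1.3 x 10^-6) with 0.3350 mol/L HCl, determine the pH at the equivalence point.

4.46

n(N2H4) = 0.2832 x 0.02336 = 0.006616 mol; V(HCl) at equivalence = 0.006616/0.3350 = 0.01975 L.
At equivalence the base is fully converted to N2H5+; total volume = 0.04311 L, so [N2H5+] = 0.006616/0.04311 = 0.1535 M.
Ka(N2H5+) = Kw/Kb = 1.0e-14 / 1.3 x 10^-6 = 7.69e-9.
[H^+] = sqrt(Ka x [N2H5+]) = sqrt(7.69e-9 x 0.1535) = 3.44e-5 M.
pH = -log(3.44e-5) = 4.46.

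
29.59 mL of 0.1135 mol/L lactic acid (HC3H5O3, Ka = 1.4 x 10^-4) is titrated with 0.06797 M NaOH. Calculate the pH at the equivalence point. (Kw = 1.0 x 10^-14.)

n(HC3H5O3) = 0.1135 x 0.02959 = 0.003358 mol; V(NaOH) at equivalence = 0.003358/0.06797 = 0.04941 L.
At equivalence all the acid is converted to C3H5O3-; total volume = 0.02959 + 0.04941 = 0.07900 L, so [C3H5O3-] = 0.003358/0.07900 = 0.04251 M.
Kb = Kw/Ka = 1.0e-14 / 1.4 x 10^-4 = 7.14e-11.
[OH^-] = sqrt(Kb x [C3H5O3-]) = sqrt(7.14e-11 x 0.04251) = 1.74e-6 M.
pOH = 5.76, so pH = 14.00 - 5.76 = 8.24.

8.24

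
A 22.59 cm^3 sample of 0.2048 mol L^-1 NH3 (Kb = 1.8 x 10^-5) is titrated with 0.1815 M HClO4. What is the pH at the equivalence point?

5.14

n(NH3) = 0.2048 x 0.02259 = 0.004626 mol; V(HClO4) at equivalence = 0.004626/0.1815 = 0.02549 L.
At equivalence the base is fully converted to NH4+; total volume = 0.04808 L, so [NH4+] = 0.004626/0.04808 = 0.09622 M.
Ka(NH4+) = Kw/Kb = 1.0e-14 / 1.8 x 10^-5 = 5.56e-10.
[H^+] = sqrt(Ka x [NH4+]) = sqrt(5.56e-10 x 0.09622) = 7.31e-6 M.
pH = -log(7.31e-6) = 5.14.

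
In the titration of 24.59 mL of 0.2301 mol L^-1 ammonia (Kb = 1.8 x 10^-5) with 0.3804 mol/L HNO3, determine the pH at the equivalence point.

5.05

n(NH3) = 0.2301 x 0.02459 = 0.005658 mol; V(HNO3) at equivalence = 0.005658/0.3804 = 0.01487 L.
At equivalence the base is fully converted to NH4+; total volume = 0.03946 L, so [NH4+] = 0.005658/0.03946 = 0.1434 M.
Ka(NH4+) = Kw/Kb = 1.0e-14 / 1.8 x 10^-5 = 5.56e-10.
[H^+] = sqrt(Ka x [NH4+]) = sqrt(5.56e-10 x 0.1434) = 8.92e-6 M.
pH = -log(8.92e-6) = 5.05.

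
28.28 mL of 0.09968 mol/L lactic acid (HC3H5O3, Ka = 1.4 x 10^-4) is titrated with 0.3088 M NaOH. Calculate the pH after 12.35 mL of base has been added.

12.39

n(acid) = 0.09968 x 0.02828 = 0.002819 mol; n(NaOH) added = 0.3088 x 0.01235 = 0.003814 mol.
Base is in excess by 0.003814 - 0.002819 = 0.0009947 mol in a total volume of 0.04063 L.
[OH^-] = 0.0009947/0.04063 = 0.02448 M, so pOH = 1.61 and pH = 14.00 - 1.61 = 12.39.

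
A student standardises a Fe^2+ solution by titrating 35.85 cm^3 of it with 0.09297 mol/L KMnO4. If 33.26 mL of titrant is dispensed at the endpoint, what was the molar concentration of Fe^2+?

0.431 M

n(KMnO4) = 0.09297 x 0.03326 = 0.003092 mol.
From the balanced equation, 1 mol KMnO4 reacts with 5 mol Fe^2+, so n(Fe^2+) = 0.003092 x 5/1 = 0.01546 mol.
[Fe^2+] = 0.01546 / 0.03585 L = 0.431 M.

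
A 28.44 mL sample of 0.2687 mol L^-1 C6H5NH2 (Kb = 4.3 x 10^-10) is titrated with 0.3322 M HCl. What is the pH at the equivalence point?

n(C6H5NH2) = 0.2687 x 0.02844 = 0.007642 mol; V(HCl) at equivalence = 0.007642/0.3322 = 0.02300 L.
At equivalence the base is fully converted to C6H5NH3+; total volume = 0.05144 L, so [C6H5NH3+] = 0.007642/0.05144 = 0.1485 M.
Ka(C6H5NH3+) = Kw/Kb = 1.0e-14 / 4.3 x 10^-10 = 2.33e-5.
[H^+] = sqrt(Ka x [C6H5NH3+]) = sqrt(2.33e-5 x 0.1485) = 0.00186 M.
pH = -log(0.00186) = 2.73.

2.73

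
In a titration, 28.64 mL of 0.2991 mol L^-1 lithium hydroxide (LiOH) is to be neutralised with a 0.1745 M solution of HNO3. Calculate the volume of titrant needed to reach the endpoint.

n(LiOH) = 0.2991 mol/L x 0.02864 L = 0.008566 mol.
At equivalence n(HNO3) = n(LiOH) = 0.008566 mol.
V(HNO3) = 0.008566 / 0.1745 = 0.04909 L = 49.1 mL.

49.1 mL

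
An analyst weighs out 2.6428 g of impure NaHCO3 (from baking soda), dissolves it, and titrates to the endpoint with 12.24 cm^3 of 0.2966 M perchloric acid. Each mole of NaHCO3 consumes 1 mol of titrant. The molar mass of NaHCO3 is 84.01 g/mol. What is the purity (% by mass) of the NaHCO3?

n(HClO4) = 0.2966 x 0.01224 = 0.003630 mol.
n(NaHCO3) = 0.003630 / 1 = 0.003630 mol.
mass of NaHCO3 = 0.003630 x 84.01 = 0.3050 g.
% purity = 0.3050 / 2.6428 x 100 = 11.5%.

11.5%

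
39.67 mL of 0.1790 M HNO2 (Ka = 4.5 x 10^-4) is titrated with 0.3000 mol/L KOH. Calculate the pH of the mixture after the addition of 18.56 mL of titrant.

3.91

Initial n(HNO2) = 0.1790 x 0.03967 = 0.007101 mol.
n(KOH) added = 0.3000 x 0.01856 = 0.005568 mol, converting that many moles of HNO2 to NO2-.
Remaining n(HNO2) = 0.001533 mol; n(NO2-) = 0.005568 mol.
By Henderson-Hasselbalch, pH = pKa + log([A^-]/[HA]) = 3.35 + log(0.005568/0.001533) = 3.35 + (+0.56) = 3.91.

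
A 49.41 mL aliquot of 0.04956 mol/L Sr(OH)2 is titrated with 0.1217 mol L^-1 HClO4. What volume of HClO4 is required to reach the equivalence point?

40.2 mL

n(Sr(OH)2) = 0.04956 mol/L x 0.04941 L = 0.002449 mol.
The neutralisation is 1 Sr(OH)2 : 2 HClO4, so n(HClO4) = 0.002449 x 2/1 = 0.004898 mol.
V(HClO4) = 0.004898 / 0.1217 = 0.04024 L = 40.2 mL.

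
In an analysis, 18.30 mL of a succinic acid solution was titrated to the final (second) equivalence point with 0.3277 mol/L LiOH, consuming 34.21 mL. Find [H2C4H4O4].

n(LiOH) = 0.3277 x 0.03421 = 0.01121 mol.
At the final (second) equivalence point, 2 mol OH^- react per mol H2C4H4O4, so n(H2C4H4O4) = 0.01121 / 2 = 0.005605 mol.
[H2C4H4O4] = 0.005605 / 0.01830 L = 0.306 M.

0.306 M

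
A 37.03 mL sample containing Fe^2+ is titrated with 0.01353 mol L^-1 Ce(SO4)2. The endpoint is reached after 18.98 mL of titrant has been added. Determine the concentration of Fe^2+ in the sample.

0.00693 M

n(Ce(SO4)2) = 0.01353 x 0.01898 = 0.0002568 mol.
From the balanced equation, 1 mol Ce(SO4)2 reacts with 1 mol Fe^2+, so n(Fe^2+) = 0.0002568 x 1/1 = 0.0002568 mol.
[Fe^2+] = 0.0002568 / 0.03703 L = 0.00693 M.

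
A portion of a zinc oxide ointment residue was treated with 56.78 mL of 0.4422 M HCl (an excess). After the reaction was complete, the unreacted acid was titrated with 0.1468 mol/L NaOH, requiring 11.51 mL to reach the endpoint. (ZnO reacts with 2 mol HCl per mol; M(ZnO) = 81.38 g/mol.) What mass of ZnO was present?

Total n(HCl) added = 0.4422 x 0.05678 = 0.02511 mol.
n(NaOH) used = 0.1468 x 0.01151 = 0.001690 mol, which equals the excess n(HCl).
So n(HCl) consumed by the sample = 0.02511 - 0.001690 = 0.02342 mol.
n(ZnO) = 0.02342 / 2 = 0.01171 mol.
mass = 0.01171 mol x 81.38 g/mol = 0.953 g.

0.953 g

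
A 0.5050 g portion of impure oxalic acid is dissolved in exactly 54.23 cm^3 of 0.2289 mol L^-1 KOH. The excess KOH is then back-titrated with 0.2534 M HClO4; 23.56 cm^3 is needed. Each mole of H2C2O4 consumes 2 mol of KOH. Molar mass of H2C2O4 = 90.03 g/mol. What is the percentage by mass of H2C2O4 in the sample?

Total n(KOH) added = 0.2289 x 0.05423 = 0.01241 mol.
n(HClO4) used = 0.2534 x 0.02356 = 0.005970 mol, which equals the excess n(KOH).
So n(KOH) consumed by the sample = 0.01241 - 0.005970 = 0.006443 mol.
n(H2C2O4) = 0.006443 / 2 = 0.003222 mol.
mass H2C2O4 = 0.003222 x 90.03 = 0.2900 g, so %H2C2O4 = 0.2900/0.5050 x 100 = 57.4%.

57.4%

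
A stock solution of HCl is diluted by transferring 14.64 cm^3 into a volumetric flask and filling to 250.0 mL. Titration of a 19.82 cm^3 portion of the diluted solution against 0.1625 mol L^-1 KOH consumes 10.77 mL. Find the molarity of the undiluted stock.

1.51 M

n(KOH) = 0.1625 x 0.01077 = 0.001750 mol.
n(HCl) in the aliquot = 0.001750 mol.
[diluted HCl] = 0.001750 / 0.01982 = 0.08830 M.
Dilution factor = 250.0/14.64 = 17.08, so [stock] = 0.08830 x 17.08 = 1.51 M.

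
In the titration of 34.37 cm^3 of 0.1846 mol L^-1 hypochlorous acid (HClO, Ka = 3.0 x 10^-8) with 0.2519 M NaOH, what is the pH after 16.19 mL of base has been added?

Initial n(HClO) = 0.1846 x 0.03437 = 0.006345 mol.
n(NaOH) added = 0.2519 x 0.01619 = 0.004078 mol, converting that many moles of HClO to ClO-.
Remaining n(HClO) = 0.002266 mol; n(ClO-) = 0.004078 mol.
By Henderson-Hasselbalch, pH = pKa + log([A^-]/[HA]) = 7.52 + log(0.004078/0.002266) = 7.52 + (+0.26) = 7.78.

7.78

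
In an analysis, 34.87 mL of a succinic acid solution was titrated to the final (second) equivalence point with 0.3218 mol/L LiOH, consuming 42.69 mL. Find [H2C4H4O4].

0.197 M

n(LiOH) = 0.3218 x 0.04269 = 0.01374 mol.
At the final (second) equivalence point, 2 mol OH^- react per mol H2C4H4O4, so n(H2C4H4O4) = 0.01374 / 2 = 0.006869 mol.
[H2C4H4O4] = 0.006869 / 0.03487 L = 0.197 M.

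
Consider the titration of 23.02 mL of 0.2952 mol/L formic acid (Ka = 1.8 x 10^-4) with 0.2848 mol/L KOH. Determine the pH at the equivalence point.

8.45

n(HCOOH) = 0.2952 x 0.02302 = 0.006796 mol; V(KOH) at equivalence = 0.006796/0.2848 = 0.02386 L.
At equivalence all the acid is converted to HCOO-; total volume = 0.02302 + 0.02386 = 0.04688 L, so [HCOO-] = 0.006796/0.04688 = 0.1450 M.
Kb = Kw/Ka = 1.0e-14 / 1.8 x 10^-4 = 5.56e-11.
[OH^-] = sqrt(Kb x [HCOO-]) = sqrt(5.56e-11 x 0.1450) = 2.84e-6 M.
pOH = 5.55, so pH = 14.00 - 5.55 = 8.45.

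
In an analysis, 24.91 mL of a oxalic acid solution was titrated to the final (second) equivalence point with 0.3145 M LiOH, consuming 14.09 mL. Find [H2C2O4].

0.0889 M

n(LiOH) = 0.3145 x 0.01409 = 0.004431 mol.
At the final (second) equivalence point, 2 mol OH^- react per mol H2C2O4, so n(H2C2O4) = 0.004431 / 2 = 0.002216 mol.
[H2C2O4] = 0.002216 / 0.02491 L = 0.0889 M.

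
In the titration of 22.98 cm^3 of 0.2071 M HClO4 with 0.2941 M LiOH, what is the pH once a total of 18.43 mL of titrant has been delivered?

12.20

n(acid) = 0.2071 x 0.02298 = 0.004759 mol; n(LiOH) added = 0.2941 x 0.01843 = 0.005420 mol.
Base is in excess by 0.005420 - 0.004759 = 0.0006611 mol in a total volume of 0.04141 L.
[OH^-] = 0.0006611/0.04141 = 0.01596 M, so pOH = 1.80 and pH = 14.00 - 1.80 = 12.20.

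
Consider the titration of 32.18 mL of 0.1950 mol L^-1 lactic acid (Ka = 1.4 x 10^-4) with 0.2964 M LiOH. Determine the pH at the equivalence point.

n(HC3H5O3) = 0.1950 x 0.03218 = 0.006275 mol; V(LiOH) at equivalence = 0.006275/0.2964 = 0.02117 L.
At equivalence all the acid is converted to C3H5O3-; total volume = 0.03218 + 0.02117 = 0.05335 L, so [C3H5O3-] = 0.006275/0.05335 = 0.1176 M.
Kb = Kw/Ka = 1.0e-14 / 1.4 x 10^-4 = 7.14e-11.
[OH^-] = sqrt(Kb x [C3H5O3-]) = sqrt(7.14e-11 x 0.1176) = 2.90e-6 M.
pOH = 5.54, so pH = 14.00 - 5.54 = 8.46.

8.46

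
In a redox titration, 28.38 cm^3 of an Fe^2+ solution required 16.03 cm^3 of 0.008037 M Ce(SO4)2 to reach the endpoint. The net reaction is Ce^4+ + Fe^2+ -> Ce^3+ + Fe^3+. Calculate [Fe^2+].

0.00454 M

n(Ce(SO4)2) = 0.008037 x 0.01603 = 0.0001288 mol.
From the balanced equation, 1 mol Ce(SO4)2 reacts with 1 mol Fe^2+, so n(Fe^2+) = 0.0001288 x 1/1 = 0.0001288 mol.
[Fe^2+] = 0.0001288 / 0.02838 L = 0.00454 M.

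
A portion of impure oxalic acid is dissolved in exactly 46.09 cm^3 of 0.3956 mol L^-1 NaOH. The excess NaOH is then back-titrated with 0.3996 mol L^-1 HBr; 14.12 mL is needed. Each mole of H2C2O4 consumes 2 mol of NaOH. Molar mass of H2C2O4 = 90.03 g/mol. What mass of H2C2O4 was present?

0.567 g

Total n(NaOH) added = 0.3956 x 0.04609 = 0.01823 mol.
n(HBr) used = 0.3996 x 0.01412 = 0.005642 mol, which equals the excess n(NaOH).
So n(NaOH) consumed by the sample = 0.01823 - 0.005642 = 0.01259 mol.
n(H2C2O4) = 0.01259 / 2 = 0.006295 mol.
mass = 0.006295 mol x 90.03 g/mol = 0.567 g.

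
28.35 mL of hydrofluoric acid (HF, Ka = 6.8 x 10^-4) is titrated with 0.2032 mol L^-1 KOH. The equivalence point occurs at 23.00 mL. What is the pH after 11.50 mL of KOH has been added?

3.17

11.50 mL is exactly half the equivalence volume (23.00/2), i.e. the half-equivalence point.
There, n(HA) = n(A^-), so pH = pKa = -log(6.8 x 10^-4) = 3.17.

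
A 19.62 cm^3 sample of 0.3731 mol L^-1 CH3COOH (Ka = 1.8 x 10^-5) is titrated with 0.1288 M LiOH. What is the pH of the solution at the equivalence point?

8.86

n(CH3COOH) = 0.3731 x 0.01962 = 0.007320 mol; V(LiOH) at equivalence = 0.007320/0.1288 = 0.05683 L.
At equivalence all the acid is converted to CH3COO-; total volume = 0.01962 + 0.05683 = 0.07645 L, so [CH3COO-] = 0.007320/0.07645 = 0.09575 M.
Kb = Kw/Ka = 1.0e-14 / 1.8 x 10^-5 = 5.56e-10.
[OH^-] = sqrt(Kb x [CH3COO-]) = sqrt(5.56e-10 x 0.09575) = 7.29e-6 M.
pOH = 5.14, so pH = 14.00 - 5.14 = 8.86.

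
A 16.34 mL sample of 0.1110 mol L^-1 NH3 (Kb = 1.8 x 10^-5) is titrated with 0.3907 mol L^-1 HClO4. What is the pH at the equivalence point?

n(NH3) = 0.1110 x 0.01634 = 0.001814 mol; V(HClO4) at equivalence = 0.001814/0.3907 = 0.004642 L.
At equivalence the base is fully converted to NH4+; total volume = 0.02098 L, so [NH4+] = 0.001814/0.02098 = 0.08644 M.
Ka(NH4+) = Kw/Kb = 1.0e-14 / 1.8 x 10^-5 = 5.56e-10.
[H^+] = sqrt(Ka x [NH4+]) = sqrt(5.56e-10 x 0.08644) = 6.93e-6 M.
pH = -log(6.93e-6) = 5.16.

5.16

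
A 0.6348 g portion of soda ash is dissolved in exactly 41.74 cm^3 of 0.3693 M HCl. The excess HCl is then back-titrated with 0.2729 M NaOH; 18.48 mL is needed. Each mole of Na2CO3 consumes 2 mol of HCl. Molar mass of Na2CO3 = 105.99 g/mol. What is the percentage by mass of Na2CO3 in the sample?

Total n(HCl) added = 0.3693 x 0.04174 = 0.01541 mol.
n(NaOH) used = 0.2729 x 0.01848 = 0.005043 mol, which equals the excess n(HCl).
So n(HCl) consumed by the sample = 0.01541 - 0.005043 = 0.01037 mol.
n(Na2CO3) = 0.01037 / 2 = 0.005186 mol.
mass Na2CO3 = 0.005186 x 105.99 = 0.5496 g, so %Na2CO3 = 0.5496/0.6348 x 100 = 86.6%.

86.6%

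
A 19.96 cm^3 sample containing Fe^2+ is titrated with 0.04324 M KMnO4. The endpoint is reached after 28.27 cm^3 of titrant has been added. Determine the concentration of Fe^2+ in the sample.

0.306 M

n(KMnO4) = 0.04324 x 0.02827 = 0.001222 mol.
From the balanced equation, 1 mol KMnO4 reacts with 5 mol Fe^2+, so n(Fe^2+) = 0.001222 x 5/1 = 0.006112 mol.
[Fe^2+] = 0.006112 / 0.01996 L = 0.306 M.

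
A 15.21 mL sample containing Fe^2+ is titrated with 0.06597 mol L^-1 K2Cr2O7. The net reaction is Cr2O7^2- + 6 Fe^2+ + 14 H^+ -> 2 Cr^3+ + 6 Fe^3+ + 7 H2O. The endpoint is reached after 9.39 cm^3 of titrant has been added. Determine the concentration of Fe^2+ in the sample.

0.244 M

n(K2Cr2O7) = 0.06597 x 0.009390 = 0.0006195 mol.
From the balanced equation, 1 mol K2Cr2O7 reacts with 6 mol Fe^2+, so n(Fe^2+) = 0.0006195 x 6/1 = 0.003717 mol.
[Fe^2+] = 0.003717 / 0.01521 L = 0.244 M.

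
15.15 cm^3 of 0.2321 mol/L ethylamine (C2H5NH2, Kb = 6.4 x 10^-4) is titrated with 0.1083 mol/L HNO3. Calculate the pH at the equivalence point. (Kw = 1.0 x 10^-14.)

n(C2H5NH2) = 0.2321 x 0.01515 = 0.003516 mol; V(HNO3) at equivalence = 0.003516/0.1083 = 0.03247 L.
At equivalence the base is fully converted to C2H5NH3+; total volume = 0.04762 L, so [C2H5NH3+] = 0.003516/0.04762 = 0.07384 M.
Ka(C2H5NH3+) = Kw/Kb = 1.0e-14 / 6.4 x 10^-4 = 1.56e-11.
[H^+] = sqrt(Ka x [C2H5NH3+]) = sqrt(1.56e-11 x 0.07384) = 1.07e-6 M.
pH = -log(1.07e-6) = 5.97.

5.97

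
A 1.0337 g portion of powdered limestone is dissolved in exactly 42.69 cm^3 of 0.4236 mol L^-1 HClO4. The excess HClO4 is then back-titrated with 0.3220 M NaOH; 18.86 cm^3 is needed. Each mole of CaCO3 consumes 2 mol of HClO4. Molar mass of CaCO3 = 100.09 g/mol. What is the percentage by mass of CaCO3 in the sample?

Total n(HClO4) added = 0.4236 x 0.04269 = 0.01808 mol.
n(NaOH) used = 0.3220 x 0.01886 = 0.006073 mol, which equals the excess n(HClO4).
So n(HClO4) consumed by the sample = 0.01808 - 0.006073 = 0.01201 mol.
n(CaCO3) = 0.01201 / 2 = 0.006005 mol.
mass CaCO3 = 0.006005 x 100.09 = 0.6011 g, so %CaCO3 = 0.6011/1.0337 x 100 = 58.1%.

58.1%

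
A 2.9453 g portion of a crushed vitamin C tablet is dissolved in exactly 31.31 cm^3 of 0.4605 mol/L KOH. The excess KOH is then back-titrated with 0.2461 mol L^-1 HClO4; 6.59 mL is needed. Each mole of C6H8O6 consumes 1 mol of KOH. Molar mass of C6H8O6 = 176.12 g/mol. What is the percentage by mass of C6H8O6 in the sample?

Total n(KOH) added = 0.4605 x 0.03131 = 0.01442 mol.
n(HClO4) used = 0.2461 x 0.006590 = 0.001622 mol, which equals the excess n(KOH).
So n(KOH) consumed by the sample = 0.01442 - 0.001622 = 0.01280 mol.
n(C6H8O6) = 0.01280 / 1 = 0.01280 mol.
mass C6H8O6 = 0.01280 x 176.12 = 2.254 g, so %C6H8O6 = 2.254/2.9453 x 100 = 76.5%.

76.5%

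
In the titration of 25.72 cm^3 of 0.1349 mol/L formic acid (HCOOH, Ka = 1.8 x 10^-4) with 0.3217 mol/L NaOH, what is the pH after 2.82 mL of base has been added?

Initial n(HCOOH) = 0.1349 x 0.02572 = 0.003470 mol.
n(NaOH) added = 0.3217 x 0.002820 = 0.0009072 mol, converting that many moles of HCOOH to HCOO-.
Remaining n(HCOOH) = 0.002562 mol; n(HCOO-) = 0.0009072 mol.
By Henderson-Hasselbalch, pH = pKa + log([A^-]/[HA]) = 3.74 + log(0.0009072/0.002562) = 3.74 + (-0.45) = 3.29.

3.29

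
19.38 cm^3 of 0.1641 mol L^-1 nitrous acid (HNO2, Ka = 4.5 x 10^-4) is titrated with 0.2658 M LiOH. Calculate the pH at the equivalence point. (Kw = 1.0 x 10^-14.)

n(HNO2) = 0.1641 x 0.01938 = 0.003180 mol; V(LiOH) at equivalence = 0.003180/0.2658 = 0.01196 L.
At equivalence all the acid is converted to NO2-; total volume = 0.01938 + 0.01196 = 0.03134 L, so [NO2-] = 0.003180/0.03134 = 0.1015 M.
Kb = Kw/Ka = 1.0e-14 / 4.5 x 10^-4 = 2.22e-11.
[OH^-] = sqrt(Kb x [NO2-]) = sqrt(2.22e-11 x 0.1015) = 1.50e-6 M.
pOH = 5.82, so pH = 14.00 - 5.82 = 8.18.

8.18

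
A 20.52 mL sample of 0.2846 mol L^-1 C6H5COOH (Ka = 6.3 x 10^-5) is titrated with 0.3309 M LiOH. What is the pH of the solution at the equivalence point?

n(C6H5COOH) = 0.2846 x 0.02052 = 0.005840 mol; V(LiOH) at equivalence = 0.005840/0.3309 = 0.01765 L.
At equivalence all the acid is converted to C6H5COO-; total volume = 0.02052 + 0.01765 = 0.03817 L, so [C6H5COO-] = 0.005840/0.03817 = 0.1530 M.
Kb = Kw/Ka = 1.0e-14 / 6.3 x 10^-5 = 1.59e-10.
[OH^-] = sqrt(Kb x [C6H5COO-]) = sqrt(1.59e-10 x 0.1530) = 4.93e-6 M.
pOH = 5.31, so pH = 14.00 - 5.31 = 8.69.

8.69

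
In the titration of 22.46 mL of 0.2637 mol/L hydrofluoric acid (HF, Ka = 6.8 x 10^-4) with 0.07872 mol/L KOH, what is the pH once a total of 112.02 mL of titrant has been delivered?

n(acid) = 0.2637 x 0.02246 = 0.005923 mol; n(KOH) added = 0.07872 x 0.1120 = 0.008818 mol.
Base is in excess by 0.008818 - 0.005923 = 0.002896 mol in a total volume of 0.1345 L.
[OH^-] = 0.002896/0.1345 = 0.02153 M, so pOH = 1.67 and pH = 14.00 - 1.67 = 12.33.

12.33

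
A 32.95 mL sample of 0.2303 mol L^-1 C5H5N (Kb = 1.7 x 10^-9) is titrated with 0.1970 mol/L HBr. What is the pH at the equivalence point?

3.10

n(C5H5N) = 0.2303 x 0.03295 = 0.007588 mol; V(HBr) at equivalence = 0.007588/0.1970 = 0.03852 L.
At equivalence the base is fully converted to C5H5NH+; total volume = 0.07147 L, so [C5H5NH+] = 0.007588/0.07147 = 0.1062 M.
Ka(C5H5NH+) = Kw/Kb = 1.0e-14 / 1.7 x 10^-9 = 5.88e-6.
[H^+] = sqrt(Ka x [C5H5NH+]) = sqrt(5.88e-6 x 0.1062) = 0.000790 M.
pH = -log(0.000790) = 3.10.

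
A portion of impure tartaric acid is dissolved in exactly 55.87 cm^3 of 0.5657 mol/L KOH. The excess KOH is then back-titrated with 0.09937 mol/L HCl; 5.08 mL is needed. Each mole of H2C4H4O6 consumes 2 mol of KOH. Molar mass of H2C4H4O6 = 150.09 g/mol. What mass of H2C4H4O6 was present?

Total n(KOH) added = 0.5657 x 0.05587 = 0.03161 mol.
n(HCl) used = 0.09937 x 0.005080 = 0.0005048 mol, which equals the excess n(KOH).
So n(KOH) consumed by the sample = 0.03161 - 0.0005048 = 0.03110 mol.
n(H2C4H4O6) = 0.03110 / 2 = 0.01555 mol.
mass = 0.01555 mol x 150.09 g/mol = 2.33 g.

2.33 g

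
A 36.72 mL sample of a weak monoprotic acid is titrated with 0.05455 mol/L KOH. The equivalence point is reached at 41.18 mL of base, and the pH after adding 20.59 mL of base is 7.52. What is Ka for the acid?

3.0 x 10^-8

20.59 mL is half of the equivalence volume, so this is the half-equivalence point where [HA] = [A^-].
At half-equivalence pH = pKa, so pKa = 7.52.
Ka = 10^(-7.52) = 3.0 x 10^-8.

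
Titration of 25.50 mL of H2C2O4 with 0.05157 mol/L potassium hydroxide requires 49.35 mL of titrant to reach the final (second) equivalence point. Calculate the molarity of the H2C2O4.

n(KOH) = 0.05157 x 0.04935 = 0.002545 mol.
At the final (second) equivalence point, 2 mol OH^- react per mol H2C2O4, so n(H2C2O4) = 0.002545 / 2 = 0.001272 mol.
[H2C2O4] = 0.001272 / 0.02550 L = 0.0499 M.

0.0499 M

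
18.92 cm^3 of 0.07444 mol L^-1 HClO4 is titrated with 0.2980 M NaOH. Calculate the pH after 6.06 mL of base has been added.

12.20

n(acid) = 0.07444 x 0.01892 = 0.001408 mol; n(NaOH) added = 0.2980 x 0.006060 = 0.001806 mol.
Base is in excess by 0.001806 - 0.001408 = 0.0003975 mol in a total volume of 0.02498 L.
[OH^-] = 0.0003975/0.02498 = 0.01591 M, so pOH = 1.80 and pH = 14.00 - 1.80 = 12.20.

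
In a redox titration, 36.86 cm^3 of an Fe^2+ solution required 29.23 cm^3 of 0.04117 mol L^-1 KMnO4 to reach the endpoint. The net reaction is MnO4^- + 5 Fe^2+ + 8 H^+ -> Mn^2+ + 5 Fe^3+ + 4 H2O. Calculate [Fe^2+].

0.163 M

n(KMnO4) = 0.04117 x 0.02923 = 0.001203 mol.
From the balanced equation, 1 mol KMnO4 reacts with 5 mol Fe^2+, so n(Fe^2+) = 0.001203 x 5/1 = 0.006017 mol.
[Fe^2+] = 0.006017 / 0.03686 L = 0.163 M.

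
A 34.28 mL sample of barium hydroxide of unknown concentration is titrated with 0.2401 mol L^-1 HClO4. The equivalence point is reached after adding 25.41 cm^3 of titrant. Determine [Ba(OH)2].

n(HClO4) delivered = 0.2401 x 0.02541 = 0.006101 mol.
The reaction is 1 Ba(OH)2 + 2 HClO4, so n(Ba(OH)2) = 0.006101 x 1/2 = 0.003050 mol.
[Ba(OH)2] = 0.003050 mol / 0.03428 L = 0.0890 M.

0.0890 M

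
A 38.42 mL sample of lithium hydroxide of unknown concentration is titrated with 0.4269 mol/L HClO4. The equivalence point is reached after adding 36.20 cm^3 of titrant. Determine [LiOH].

0.402 M

n(HClO4) delivered = 0.4269 x 0.03620 = 0.01545 mol.
For a 1:1 reaction, n(LiOH) = 0.01545 mol.
[LiOH] = 0.01545 mol / 0.03842 L = 0.402 M.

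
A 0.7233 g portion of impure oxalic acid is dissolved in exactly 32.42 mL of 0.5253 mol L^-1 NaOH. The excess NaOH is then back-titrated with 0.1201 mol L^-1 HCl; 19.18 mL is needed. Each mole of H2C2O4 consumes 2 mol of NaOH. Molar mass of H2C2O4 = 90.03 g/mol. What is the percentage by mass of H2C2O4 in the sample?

Total n(NaOH) added = 0.5253 x 0.03242 = 0.01703 mol.
n(HCl) used = 0.1201 x 0.01918 = 0.002304 mol, which equals the excess n(NaOH).
So n(NaOH) consumed by the sample = 0.01703 - 0.002304 = 0.01473 mol.
n(H2C2O4) = 0.01473 / 2 = 0.007363 mol.
mass H2C2O4 = 0.007363 x 90.03 = 0.6629 g, so %H2C2O4 = 0.6629/0.7233 x 100 = 91.7%.

91.7%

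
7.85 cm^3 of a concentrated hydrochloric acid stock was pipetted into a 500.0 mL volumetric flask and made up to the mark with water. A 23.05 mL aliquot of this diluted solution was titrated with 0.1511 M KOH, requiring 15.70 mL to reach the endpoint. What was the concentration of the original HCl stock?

6.56 M

n(KOH) = 0.1511 x 0.01570 = 0.002372 mol.
n(HCl) in the aliquot = 0.002372 mol.
[diluted HCl] = 0.002372 / 0.02305 = 0.1029 M.
Dilution factor = 500.0/7.850 = 63.69, so [stock] = 0.1029 x 63.69 = 6.56 M.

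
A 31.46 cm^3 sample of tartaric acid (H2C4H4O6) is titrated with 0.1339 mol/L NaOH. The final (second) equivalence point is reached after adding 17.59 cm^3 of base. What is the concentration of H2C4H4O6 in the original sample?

n(NaOH) = 0.1339 x 0.01759 = 0.002355 mol.
At the final (second) equivalence point, 2 mol OH^- react per mol H2C4H4O6, so n(H2C4H4O6) = 0.002355 / 2 = 0.001178 mol.
[H2C4H4O6] = 0.001178 / 0.03146 L = 0.0374 M.

0.0374 M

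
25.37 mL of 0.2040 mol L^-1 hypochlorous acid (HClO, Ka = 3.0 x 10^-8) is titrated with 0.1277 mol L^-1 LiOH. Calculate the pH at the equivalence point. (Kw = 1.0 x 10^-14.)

n(HClO) = 0.2040 x 0.02537 = 0.005175 mol; V(LiOH) at equivalence = 0.005175/0.1277 = 0.04053 L.
At equivalence all the acid is converted to ClO-; total volume = 0.02537 + 0.04053 = 0.06590 L, so [ClO-] = 0.005175/0.06590 = 0.07854 M.
Kb = Kw/Ka = 1.0e-14 / 3.0 x 10^-8 = 3.33e-7.
[OH^-] = sqrt(Kb x [ClO-]) = sqrt(3.33e-7 x 0.07854) = 0.000162 M.
pOH = 3.79, so pH = 14.00 - 3.79 = 10.21.

10.21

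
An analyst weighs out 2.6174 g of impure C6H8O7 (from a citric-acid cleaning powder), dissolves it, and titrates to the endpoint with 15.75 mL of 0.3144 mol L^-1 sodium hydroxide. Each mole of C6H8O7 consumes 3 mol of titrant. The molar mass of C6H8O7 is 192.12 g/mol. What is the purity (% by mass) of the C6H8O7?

12.1%

n(NaOH) = 0.3144 x 0.01575 = 0.004952 mol.
n(C6H8O7) = 0.004952 / 3 = 0.001651 mol.
mass of C6H8O7 = 0.001651 x 192.12 = 0.3171 g.
% purity = 0.3171 / 2.6174 x 100 = 12.1%.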